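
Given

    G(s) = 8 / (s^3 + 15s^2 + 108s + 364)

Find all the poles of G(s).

The poles are the roots of the denominator s^3 + 15s^2 + 108s + 364 = 0.
Trying s = -7: the polynomial evaluates to 0, so (s + 7) is a factor.
Dividing out leaves s^2 + 8s + 52 = 0.
The quadratic formula then gives s = -4 ± 6j.

s = -4 ± 6j, -7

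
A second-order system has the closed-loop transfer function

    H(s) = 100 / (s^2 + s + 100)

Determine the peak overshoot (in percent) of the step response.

%OS ≈ 85.4%

Comparing s^2 + s + 100 to s^2 + 2ζωₙs + ωₙ²: ωₙ = 10 rad/s and ζ = 1/(2·10) = 0.05.
%OS = 100·exp(−πζ/√(1−ζ²)) = 100·exp(−π·0.05/√(1−0.05²)) ≈ 85.4%.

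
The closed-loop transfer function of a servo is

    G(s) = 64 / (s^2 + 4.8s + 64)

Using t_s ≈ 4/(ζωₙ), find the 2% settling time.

Comparing s^2 + 4.8s + 64 to s^2 + 2ζωₙs + ωₙ²: ωₙ = 8 rad/s and ζ = 4.8/(2·8) = 0.3.
ζωₙ = 4.8/2 = 2.4, so t_s ≈ 4/(ζωₙ) = 4/2.4 ≈ 1.667 s.

t_s ≈ 1.667 s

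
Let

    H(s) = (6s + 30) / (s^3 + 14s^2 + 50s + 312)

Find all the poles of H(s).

s = -1 ± 5j, -12

The poles are the roots of the denominator s^3 + 14s^2 + 50s + 312 = 0.
Trying s = -12: the polynomial evaluates to 0, so (s + 12) is a factor.
Dividing out leaves s^2 + 2s + 26 = 0.
The quadratic formula then gives s = -1 ± 5j.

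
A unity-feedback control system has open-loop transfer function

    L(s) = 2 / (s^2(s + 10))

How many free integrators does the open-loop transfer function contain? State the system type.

Type 2

The denominator has 2 factors of s at the origin (free integrators), so this is a Type 2 system.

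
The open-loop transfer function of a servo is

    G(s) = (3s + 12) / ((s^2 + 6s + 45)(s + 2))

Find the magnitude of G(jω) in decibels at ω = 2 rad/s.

|G(j2)|_dB ≈ -19.1 dB

Substitute s = j2: numerator = 12 + j6, denominator = 58 + j106.
|G(j2)| = |12 + j6| / |58 + j106| = 13.416 / 120.83 ≈ 0.1110.
In decibels: 20·log₁₀(0.1110) ≈ -19.1 dB.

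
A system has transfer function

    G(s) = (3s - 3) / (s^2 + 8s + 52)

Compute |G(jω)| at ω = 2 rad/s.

|G(j2)| ≈ 0.1326

Substitute s = j2: numerator = -3 + j6, denominator = 48 + j16.
|G(j2)| = |-3 + j6| / |48 + j16| = 6.7082 / 50.596 ≈ 0.1326.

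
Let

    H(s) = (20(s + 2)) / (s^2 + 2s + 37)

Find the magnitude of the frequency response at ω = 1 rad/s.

|H(j1)| ≈ 1.240

Substitute s = j1: numerator = 40 + j20, denominator = 36 + j2.
|H(j1)| = |40 + j20| / |36 + j2| = 44.721 / 36.056 ≈ 1.240.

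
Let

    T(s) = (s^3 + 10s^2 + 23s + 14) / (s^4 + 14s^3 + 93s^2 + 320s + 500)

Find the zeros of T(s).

Set the numerator to zero: s^3 + 10s^2 + 23s + 14 = 0.
Factoring: (s + 7)(s + 2)(s + 1) = 0.

s = -7, -2, -1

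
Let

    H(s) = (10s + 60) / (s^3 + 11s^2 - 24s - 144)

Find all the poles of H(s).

The poles are the roots of the denominator s^3 + 11s^2 - 24s - 144 = 0.
Trying s = 4: the polynomial evaluates to 0, so (s - 4) is a factor.
Dividing out leaves s^2 + 15s + 36 = 0.
Factoring the quadratic: (s + 3)(s + 12) = 0.

s = 4, -3, -12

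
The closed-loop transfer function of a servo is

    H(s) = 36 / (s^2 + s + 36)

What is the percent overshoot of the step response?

Comparing s^2 + s + 36 to s^2 + 2ζωₙs + ωₙ²: ωₙ = 6 rad/s and ζ = 1/(2·6) ≈ 0.08333.
%OS = 100·exp(−πζ/√(1−ζ²)) = 100·exp(−π·0.08333/√(1−0.08333²)) ≈ 76.9%.

%OS ≈ 76.9%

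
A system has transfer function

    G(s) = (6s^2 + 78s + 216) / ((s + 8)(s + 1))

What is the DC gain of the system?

Set s = 0: G(0) = (216) / (8) = 27.

G(0) = 27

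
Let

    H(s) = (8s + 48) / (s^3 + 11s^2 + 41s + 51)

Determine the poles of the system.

The poles are the roots of the denominator s^3 + 11s^2 + 41s + 51 = 0.
Trying s = -3: the polynomial evaluates to 0, so (s + 3) is a factor.
Dividing out leaves s^2 + 8s + 17 = 0.
The quadratic formula then gives s = -4 ± 1j.

s = -4 + j, -4 - j, -3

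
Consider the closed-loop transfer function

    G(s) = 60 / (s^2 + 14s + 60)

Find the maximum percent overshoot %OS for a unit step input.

%OS ≈ 0.132%

Comparing s^2 + 14s + 60 to s^2 + 2ζωₙs + ωₙ²: ωₙ = √60 ≈ 7.746 rad/s and ζ = 14/(2·√60) ≈ 0.9037.
%OS = 100·exp(−πζ/√(1−ζ²)) = 100·exp(−π·0.9037/√(1−0.9037²)) ≈ 0.132%.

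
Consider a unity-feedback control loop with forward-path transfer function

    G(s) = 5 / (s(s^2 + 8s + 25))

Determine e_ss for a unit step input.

e_ss = 0

G(s) has one pole at the origin.
This is a Type 1 system; for a step input the steady-state error is zero.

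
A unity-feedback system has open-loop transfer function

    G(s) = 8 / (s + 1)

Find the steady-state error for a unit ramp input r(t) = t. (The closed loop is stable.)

e_ss = ∞

G(s) has no poles at the origin.
This is a Type 0 system; Kv = lim_{s→0} s·G(s) = 0, so the steady-state error for a ramp input is infinite.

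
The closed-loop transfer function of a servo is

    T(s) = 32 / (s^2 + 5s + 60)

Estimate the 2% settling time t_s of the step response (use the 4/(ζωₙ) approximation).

t_s ≈ 1.600 s

Comparing s^2 + 5s + 60 to s^2 + 2ζωₙs + ωₙ²: ωₙ = √60 ≈ 7.746 rad/s and ζ = 5/(2·√60) ≈ 0.3227.
ζωₙ = 5/2 = 2.5, so t_s ≈ 4/(ζωₙ) = 4/2.5 = 1.600 s.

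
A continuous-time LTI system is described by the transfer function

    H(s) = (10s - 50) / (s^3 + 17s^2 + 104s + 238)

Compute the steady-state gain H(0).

Set s = 0: H(0) = (-50) / (238) = -25/119.

H(0) = -25/119 ≈ -0.2101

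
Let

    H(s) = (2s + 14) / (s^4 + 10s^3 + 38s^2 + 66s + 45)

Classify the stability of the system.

stable

The denominator s^4 + 10s^3 + 38s^2 + 66s + 45 factors as (s + 3)^2(s^2 + 4s + 5), giving poles at s = -3, -2 + j, -2 - j, -3.
Since all poles lie strictly in the left half-plane, the system is stable.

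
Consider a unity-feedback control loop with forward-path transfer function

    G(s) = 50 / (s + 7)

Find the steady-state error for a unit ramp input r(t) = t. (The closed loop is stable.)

G(s) has no poles at the origin.
This is a Type 0 system; Kv = lim_{s→0} s·G(s) = 0, so the steady-state error for a ramp input is infinite.

e_ss = ∞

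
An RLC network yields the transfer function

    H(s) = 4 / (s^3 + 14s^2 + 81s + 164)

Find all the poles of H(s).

The poles are the roots of the denominator s^3 + 14s^2 + 81s + 164 = 0.
Trying s = -4: the polynomial evaluates to 0, so (s + 4) is a factor.
Dividing out leaves s^2 + 10s + 41 = 0.
The quadratic formula then gives s = -5 ± 4j.

s = -5 + 4j, -5 - 4j, -4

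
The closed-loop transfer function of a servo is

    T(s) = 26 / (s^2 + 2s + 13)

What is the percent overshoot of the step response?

Comparing s^2 + 2s + 13 to s^2 + 2ζωₙs + ωₙ²: ωₙ = √13 ≈ 3.606 rad/s and ζ = 2/(2·√13) ≈ 0.2774.
%OS = 100·exp(−πζ/√(1−ζ²)) = 100·exp(−π·0.2774/√(1−0.2774²)) ≈ 40.4%.

%OS ≈ 40.4%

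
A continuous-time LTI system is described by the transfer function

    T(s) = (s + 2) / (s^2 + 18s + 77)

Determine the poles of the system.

s = -11, -7

The poles are the roots of the denominator s^2 + 18s + 77 = 0.
Factoring: (s + 11)(s + 7) = 0, so s = -11 and s = -7.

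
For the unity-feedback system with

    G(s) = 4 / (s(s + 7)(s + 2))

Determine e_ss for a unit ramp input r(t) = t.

G(s) has one pole at the origin.
This is a Type 1 system. Kv = lim_{s→0} s·G(s) = 4/14 = 2/7.
e_ss = 1/Kv = 1/(2/7) = 7/2 ≈ 3.500.

e_ss = 3.500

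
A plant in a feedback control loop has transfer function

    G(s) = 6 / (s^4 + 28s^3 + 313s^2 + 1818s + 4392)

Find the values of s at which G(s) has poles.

s = -5 ± 6j, -12, -6

The poles are the roots of the denominator s^4 + 28s^3 + 313s^2 + 1818s + 4392 = 0.
Trying s = -12: the polynomial evaluates to 0, so (s + 12) is a factor.
Dividing out leaves s^3 + 16s^2 + 121s + 366 = 0.
This factors further as (s^2 + 10s + 61)(s + 6) = 0.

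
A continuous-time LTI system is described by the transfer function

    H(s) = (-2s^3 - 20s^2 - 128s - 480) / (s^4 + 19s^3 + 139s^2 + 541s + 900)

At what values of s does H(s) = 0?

Set the numerator to zero: -2s^3 - 20s^2 - 128s - 480 = 0, i.e. -2·(s^3 + 10s^2 + 64s + 240) = 0.
Factoring: (s^2 + 4s + 40)(s + 6) = 0.

s = -2 ± 6j, -6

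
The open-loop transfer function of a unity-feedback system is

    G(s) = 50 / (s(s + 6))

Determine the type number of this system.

The denominator has 1 factor of s at the origin (free integrator), so this is a Type 1 system.

Type 1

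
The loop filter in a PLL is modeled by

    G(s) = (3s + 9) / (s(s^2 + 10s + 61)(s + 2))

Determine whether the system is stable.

marginally stable

The poles can be read from the denominator factors: s = 0, -5 ± 6j, -2.
Since the simple pole(s) at s = 0 lie on the jω-axis with none in the right half-plane, the system is marginally stable.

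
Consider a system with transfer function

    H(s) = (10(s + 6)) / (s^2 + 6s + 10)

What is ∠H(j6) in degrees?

∠H(j6) ≈ -80.84°

At s = j6: numerator = 60 + j60, denominator = -26 + j36.
∠H = ∠num − ∠den = 45° − (125.84°) = -80.84°.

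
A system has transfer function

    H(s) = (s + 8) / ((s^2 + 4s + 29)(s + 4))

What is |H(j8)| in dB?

Substitute s = j8: numerator = 8 + j8, denominator = -396 - j152.
|H(j8)| = |8 + j8| / |-396 - j152| = 11.314 / 424.17 ≈ 0.02667.
In decibels: 20·log₁₀(0.02667) ≈ -31.5 dB.

|H(j8)|_dB ≈ -31.5 dB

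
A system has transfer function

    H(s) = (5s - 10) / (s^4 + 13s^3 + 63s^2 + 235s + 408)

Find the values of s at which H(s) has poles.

The poles are the roots of the denominator s^4 + 13s^3 + 63s^2 + 235s + 408 = 0.
Trying s = -3: the polynomial evaluates to 0, so (s + 3) is a factor.
Dividing out leaves s^3 + 10s^2 + 33s + 136 = 0.
This factors further as (s^2 + 2s + 17)(s + 8) = 0.

s = -1 + 4j, -1 - 4j, -3, -8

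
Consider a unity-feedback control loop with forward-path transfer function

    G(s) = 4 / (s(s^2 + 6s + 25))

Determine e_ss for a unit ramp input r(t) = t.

G(s) has one pole at the origin.
This is a Type 1 system. Kv = lim_{s→0} s·G(s) = 4/25.
e_ss = 1/Kv = 1/(4/25) = 25/4 ≈ 6.250.

e_ss = 6.250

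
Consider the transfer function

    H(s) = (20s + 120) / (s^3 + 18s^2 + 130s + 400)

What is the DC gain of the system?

Set s = 0: H(0) = (120) / (400) = 3/10.

H(0) = 3/10 ≈ 0.3000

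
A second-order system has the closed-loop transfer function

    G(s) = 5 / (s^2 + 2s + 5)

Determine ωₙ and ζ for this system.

ωₙ ≈ 2.236 rad/s, ζ ≈ 0.4472

Compare the denominator to the standard form s^2 + 2ζωₙs + ωₙ².
ωₙ² = 5, so ωₙ = √5 ≈ 2.236 rad/s.
2ζωₙ = 2, so ζ = 2/(2·√5) ≈ 0.4472.
With ζ = 0.4472 the response is underdamped.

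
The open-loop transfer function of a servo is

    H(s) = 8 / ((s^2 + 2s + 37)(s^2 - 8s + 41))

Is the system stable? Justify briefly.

The poles can be read from the denominator factors: s = -1 + 6j, -1 - 6j, 4 + 5j, 4 - 5j.
Since the pole(s) at s = 4 + 5j, 4 - 5j lie in the right half-plane, the system is unstable.

unstable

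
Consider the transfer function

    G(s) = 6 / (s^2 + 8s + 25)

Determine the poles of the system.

s = -4 + 3j, -4 - 3j

The poles are the roots of the denominator s^2 + 8s + 25 = 0.
Using the quadratic formula: s = (-8 ± √(-36))/2 = -4 ± 3j.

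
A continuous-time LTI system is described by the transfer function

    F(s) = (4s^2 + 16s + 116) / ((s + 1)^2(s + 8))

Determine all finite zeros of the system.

Set the numerator to zero: 4s^2 + 16s + 116 = 0, i.e. 4·(s^2 + 4s + 29) = 0.
Factoring: (s^2 + 4s + 29) = 0.

s = -2 ± 5j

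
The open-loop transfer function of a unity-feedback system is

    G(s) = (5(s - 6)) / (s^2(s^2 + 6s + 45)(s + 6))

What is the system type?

The denominator has 2 factors of s at the origin (free integrators), so this is a Type 2 system.

Type 2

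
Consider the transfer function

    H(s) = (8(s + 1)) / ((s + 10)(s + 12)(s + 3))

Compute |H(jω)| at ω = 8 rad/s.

Substitute s = j8: numerator = 8 + j64, denominator = -1240 + j976.
|H(j8)| = |8 + j64| / |-1240 + j976| = 64.498 / 1578.0 ≈ 0.04087.

|H(j8)| ≈ 0.04087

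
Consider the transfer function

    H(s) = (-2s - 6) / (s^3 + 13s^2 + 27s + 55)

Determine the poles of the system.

s = -1 + 2j, -1 - 2j, -11

The poles are the roots of the denominator s^3 + 13s^2 + 27s + 55 = 0.
Trying s = -11: the polynomial evaluates to 0, so (s + 11) is a factor.
Dividing out leaves s^2 + 2s + 5 = 0.
The quadratic formula then gives s = -1 ± 2j.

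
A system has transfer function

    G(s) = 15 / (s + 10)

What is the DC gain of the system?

G(0) = 3/2 ≈ 1.500

Set s = 0: G(0) = (15) / (10) = 3/2.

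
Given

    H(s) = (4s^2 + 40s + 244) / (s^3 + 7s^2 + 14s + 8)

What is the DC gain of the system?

H(0) = 61/2 ≈ 30.50

Set s = 0: H(0) = (244) / (8) = 61/2.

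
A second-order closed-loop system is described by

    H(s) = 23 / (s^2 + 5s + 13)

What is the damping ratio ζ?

Compare the denominator to the standard form s^2 + 2ζωₙs + ωₙ².
ωₙ² = 13, so ωₙ = √13 ≈ 3.606 rad/s.
2ζωₙ = 5, so ζ = 5/(2·√13) ≈ 0.6934.
With ζ = 0.6934 the response is underdamped.

ζ ≈ 0.6934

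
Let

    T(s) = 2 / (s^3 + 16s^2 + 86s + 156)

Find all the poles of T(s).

s = -5 ± j, -6

The poles are the roots of the denominator s^3 + 16s^2 + 86s + 156 = 0.
Trying s = -6: the polynomial evaluates to 0, so (s + 6) is a factor.
Dividing out leaves s^2 + 10s + 26 = 0.
The quadratic formula then gives s = -5 ± 1j.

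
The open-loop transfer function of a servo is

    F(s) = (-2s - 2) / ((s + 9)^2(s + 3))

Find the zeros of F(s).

s = -1

Set the numerator to zero: -2s - 2 = 0, i.e. -2·(s + 1) = 0.
So s = -1.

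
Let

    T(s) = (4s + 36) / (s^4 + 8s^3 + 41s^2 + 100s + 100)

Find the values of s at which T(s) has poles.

s = -2 ± j, -2 ± 4j

The poles are the roots of the denominator s^4 + 8s^3 + 41s^2 + 100s + 100 = 0.
No real roots exist; factor into two real quadratics: (s^2 + 4s + 5)(s^2 + 4s + 20) = 0.
Each quadratic gives a conjugate pair via the quadratic formula.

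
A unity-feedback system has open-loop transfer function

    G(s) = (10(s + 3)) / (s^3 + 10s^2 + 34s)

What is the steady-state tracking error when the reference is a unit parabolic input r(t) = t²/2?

e_ss = ∞

G(s) has one pole at the origin.
This is a Type 1 system; Ka = lim_{s→0} s^2·G(s) = 0, so the steady-state error for a parabola input is infinite.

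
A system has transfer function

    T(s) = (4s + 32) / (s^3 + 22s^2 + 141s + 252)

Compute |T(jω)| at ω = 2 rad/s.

|T(j2)| ≈ 0.1033

Substitute s = j2: numerator = 32 + j8, denominator = 164 + j274.
|T(j2)| = |32 + j8| / |164 + j274| = 32.985 / 319.33 ≈ 0.1033.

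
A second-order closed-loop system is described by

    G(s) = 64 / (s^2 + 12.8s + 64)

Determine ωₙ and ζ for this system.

Compare the denominator to the standard form s^2 + 2ζωₙs + ωₙ².
ωₙ² = 64, so ωₙ = 8 rad/s.
2ζωₙ = 12.8, so ζ = 12.8/(2·8) = 0.8.

ωₙ = 8 rad/s, ζ = 0.8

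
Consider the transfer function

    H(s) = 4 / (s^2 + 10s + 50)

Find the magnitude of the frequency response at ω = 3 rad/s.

|H(j3)| ≈ 0.07873

Substitute s = j3: numerator = 4, denominator = 41 + j30.
|H(j3)| = |4| / |41 + j30| = 4 / 50.804 ≈ 0.07873.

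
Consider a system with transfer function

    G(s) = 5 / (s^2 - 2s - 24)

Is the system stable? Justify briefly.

The denominator s^2 - 2s - 24 factors as (s - 6)(s + 4), giving poles at s = 6, -4.
Since the pole(s) at s = 6 lie in the right half-plane, the system is unstable.

unstable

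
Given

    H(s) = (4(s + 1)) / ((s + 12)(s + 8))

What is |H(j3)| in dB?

|H(j3)|_dB ≈ -18.4 dB

Substitute s = j3: numerator = 4 + j12, denominator = 87 + j60.
|H(j3)| = |4 + j12| / |87 + j60| = 12.649 / 105.68 ≈ 0.1197.
In decibels: 20·log₁₀(0.1197) ≈ -18.4 dB.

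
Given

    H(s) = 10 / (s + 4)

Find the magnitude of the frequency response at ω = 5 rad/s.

Substitute s = j5: numerator = 10, denominator = 4 + j5.
|H(j5)| = |10| / |4 + j5| = 10 / 6.4031 ≈ 1.562.

|H(j5)| ≈ 1.562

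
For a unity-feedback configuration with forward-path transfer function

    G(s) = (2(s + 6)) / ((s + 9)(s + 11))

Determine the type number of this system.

The denominator has no factor of s at the origin — no free integrator — so this is a Type 0 system.

Type 0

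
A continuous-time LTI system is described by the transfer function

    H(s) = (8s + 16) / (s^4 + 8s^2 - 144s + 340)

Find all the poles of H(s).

s = 3 ± j, -3 ± 5j

The poles are the roots of the denominator s^4 + 8s^2 - 144s + 340 = 0.
No real roots exist; factor into two real quadratics: (s^2 - 6s + 10)(s^2 + 6s + 34) = 0.
Each quadratic gives a conjugate pair via the quadratic formula.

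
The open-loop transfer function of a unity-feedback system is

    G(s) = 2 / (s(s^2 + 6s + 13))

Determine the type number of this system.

Type 1

The denominator has 1 factor of s at the origin (free integrator), so this is a Type 1 system.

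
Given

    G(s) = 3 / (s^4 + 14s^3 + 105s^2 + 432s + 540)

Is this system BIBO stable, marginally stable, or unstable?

stable

The denominator s^4 + 14s^3 + 105s^2 + 432s + 540 factors as (s^2 + 6s + 45)(s + 6)(s + 2), giving poles at s = -3 + 6j, -3 - 6j, -6, -2.
Since all poles lie strictly in the left half-plane, the system is stable.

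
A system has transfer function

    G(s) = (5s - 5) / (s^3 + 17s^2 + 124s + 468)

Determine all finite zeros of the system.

Set the numerator to zero: 5s - 5 = 0, i.e. 5·(s - 1) = 0.
So s = 1.

s = 1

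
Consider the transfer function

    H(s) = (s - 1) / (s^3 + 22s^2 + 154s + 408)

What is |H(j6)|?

|H(j6)| ≈ 0.007552

Substitute s = j6: numerator = -1 + j6, denominator = -384 + j708.
|H(j6)| = |-1 + j6| / |-384 + j708| = 6.0828 / 805.43 ≈ 0.007552.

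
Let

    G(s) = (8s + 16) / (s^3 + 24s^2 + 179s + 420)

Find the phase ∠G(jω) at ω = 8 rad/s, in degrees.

∠G(j8) ≈ -64.54°

At s = j8: numerator = 16 + j64, denominator = -1116 + j920.
∠G = ∠num − ∠den = 75.964° − (140.50°) = -64.54°.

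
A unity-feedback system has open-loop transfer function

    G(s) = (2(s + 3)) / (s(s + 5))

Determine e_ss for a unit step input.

e_ss = 0

G(s) has one pole at the origin.
This is a Type 1 system; for a step input the steady-state error is zero.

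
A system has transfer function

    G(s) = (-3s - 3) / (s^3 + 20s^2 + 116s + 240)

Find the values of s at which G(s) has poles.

The poles are the roots of the denominator s^3 + 20s^2 + 116s + 240 = 0.
Trying s = -12: the polynomial evaluates to 0, so (s + 12) is a factor.
Dividing out leaves s^2 + 8s + 20 = 0.
The quadratic formula then gives s = -4 ± 2j.

s = -4 + 2j, -4 - 2j, -12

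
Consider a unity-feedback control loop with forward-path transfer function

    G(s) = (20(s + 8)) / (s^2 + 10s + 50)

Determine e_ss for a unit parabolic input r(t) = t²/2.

e_ss = ∞

G(s) has no poles at the origin.
This is a Type 0 system; Ka = lim_{s→0} s^2·G(s) = 0, so the steady-state error for a parabola input is infinite.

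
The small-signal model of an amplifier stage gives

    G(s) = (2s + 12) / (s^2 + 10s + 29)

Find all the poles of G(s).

The poles are the roots of the denominator s^2 + 10s + 29 = 0.
Using the quadratic formula: s = (-10 ± √(-16))/2 = -5 ± 2j.

s = -5 + 2j, -5 - 2j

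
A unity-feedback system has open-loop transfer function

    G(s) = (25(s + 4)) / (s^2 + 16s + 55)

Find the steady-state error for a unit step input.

G(s) has no poles at the origin.
This is a Type 0 system. Kp = lim_{s→0} G(s) = 100/55 = 20/11.
e_ss = 1/(1 + Kp) = 1/(1 + 20/11) = 11/31 ≈ 0.3548.

e_ss = 0.3548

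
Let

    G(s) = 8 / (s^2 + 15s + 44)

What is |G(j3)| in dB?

|G(j3)|_dB ≈ -17.1 dB

Substitute s = j3: numerator = 8, denominator = 35 + j45.
|G(j3)| = |8| / |35 + j45| = 8 / 57.009 ≈ 0.1403.
In decibels: 20·log₁₀(0.1403) ≈ -17.1 dB.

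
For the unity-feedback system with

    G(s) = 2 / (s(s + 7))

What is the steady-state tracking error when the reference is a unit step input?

e_ss = 0

G(s) has one pole at the origin.
This is a Type 1 system; for a step input the steady-state error is zero.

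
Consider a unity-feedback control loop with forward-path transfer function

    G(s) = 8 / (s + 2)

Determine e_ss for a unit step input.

G(s) has no poles at the origin.
This is a Type 0 system. Kp = lim_{s→0} G(s) = 8/2 = 4.
e_ss = 1/(1 + Kp) = 1/(1 + 4) = 1/5 ≈ 0.2000.

e_ss = 0.2000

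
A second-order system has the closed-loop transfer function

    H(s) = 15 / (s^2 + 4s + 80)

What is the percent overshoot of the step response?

%OS ≈ 48.6%

Comparing s^2 + 4s + 80 to s^2 + 2ζωₙs + ωₙ²: ωₙ = √80 ≈ 8.944 rad/s and ζ = 4/(2·√80) ≈ 0.2236.
%OS = 100·exp(−πζ/√(1−ζ²)) = 100·exp(−π·0.2236/√(1−0.2236²)) ≈ 48.6%.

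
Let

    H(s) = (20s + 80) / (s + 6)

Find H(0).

H(0) = 40/3 ≈ 13.33

Set s = 0: H(0) = (80) / (6) = 40/3.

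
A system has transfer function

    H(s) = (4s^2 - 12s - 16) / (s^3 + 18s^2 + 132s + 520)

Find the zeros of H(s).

Set the numerator to zero: 4s^2 - 12s - 16 = 0, i.e. 4·(s^2 - 3s - 4) = 0.
Factoring: (s + 1)(s - 4) = 0.

s = -1, 4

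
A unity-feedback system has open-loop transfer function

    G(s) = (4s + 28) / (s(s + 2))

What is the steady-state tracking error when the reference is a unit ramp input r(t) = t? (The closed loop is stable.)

e_ss = 0.07143

G(s) has one pole at the origin.
This is a Type 1 system. Kv = lim_{s→0} s·G(s) = 28/2 = 14.
e_ss = 1/Kv = 1/(14) = 1/14 ≈ 0.07143.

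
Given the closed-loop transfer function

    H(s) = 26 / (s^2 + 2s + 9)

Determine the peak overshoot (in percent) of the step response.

%OS ≈ 32.9%

Comparing s^2 + 2s + 9 to s^2 + 2ζωₙs + ωₙ²: ωₙ = 3 rad/s and ζ = 2/(2·3) ≈ 0.3333.
%OS = 100·exp(−πζ/√(1−ζ²)) = 100·exp(−π·0.3333/√(1−0.3333²)) ≈ 32.9%.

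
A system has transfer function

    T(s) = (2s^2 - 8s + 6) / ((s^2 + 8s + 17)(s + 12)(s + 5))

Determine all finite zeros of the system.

s = 3, 1

Set the numerator to zero: 2s^2 - 8s + 6 = 0, i.e. 2·(s^2 - 4s + 3) = 0.
Factoring: (s - 3)(s - 1) = 0.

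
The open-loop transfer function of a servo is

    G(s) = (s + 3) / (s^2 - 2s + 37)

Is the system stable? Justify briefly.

The denominator s^2 - 2s + 37 factors as (s^2 - 2s + 37), giving poles at s = 1 ± 6j.
Since the pole(s) at s = 1 + 6j, 1 - 6j lie in the right half-plane, the system is unstable.

unstable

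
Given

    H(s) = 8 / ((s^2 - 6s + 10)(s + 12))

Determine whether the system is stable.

The poles can be read from the denominator factors: s = 3 ± j, -12.
Since the pole(s) at s = 3 ± j lie in the right half-plane, the system is unstable.

unstable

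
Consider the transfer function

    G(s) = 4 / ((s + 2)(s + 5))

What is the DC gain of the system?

G(0) = 2/5 ≈ 0.4000

Set s = 0: G(0) = (4) / (10) = 2/5.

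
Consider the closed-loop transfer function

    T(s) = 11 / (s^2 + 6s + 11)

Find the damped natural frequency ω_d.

ω_d ≈ 1.414 rad/s

Comparing s^2 + 6s + 11 to s^2 + 2ζωₙs + ωₙ²: ωₙ = √11 ≈ 3.317 rad/s and ζ = 6/(2·√11) ≈ 0.9045.
ζωₙ = 6/2 = 3, so ω_d = ωₙ√(1−ζ²) = √(ωₙ² − (ζωₙ)²) = √(11 − 3²) = √2 ≈ 1.414 rad/s.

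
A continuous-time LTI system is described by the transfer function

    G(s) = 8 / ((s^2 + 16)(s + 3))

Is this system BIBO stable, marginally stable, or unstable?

marginally stable

The poles can be read from the denominator factors: s = ±4j, -3.
Since the simple pole(s) at s = 4j, -4j lie on the jω-axis with none in the right half-plane, the system is marginally stable.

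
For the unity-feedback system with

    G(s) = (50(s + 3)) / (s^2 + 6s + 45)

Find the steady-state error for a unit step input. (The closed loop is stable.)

e_ss = 0.2308

G(s) has no poles at the origin.
This is a Type 0 system. Kp = lim_{s→0} G(s) = 150/45 = 10/3.
e_ss = 1/(1 + Kp) = 1/(1 + 10/3) = 3/13 ≈ 0.2308.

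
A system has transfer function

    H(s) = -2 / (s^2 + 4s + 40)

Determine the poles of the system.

The poles are the roots of the denominator s^2 + 4s + 40 = 0.
Using the quadratic formula: s = (-4 ± √(-144))/2 = -2 ± 6j.

s = -2 ± 6j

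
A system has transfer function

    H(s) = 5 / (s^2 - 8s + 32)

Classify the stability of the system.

The poles can be read from the denominator factors: s = 4 + 4j, 4 - 4j.
Since the pole(s) at s = 4 ± 4j lie in the right half-plane, the system is unstable.

unstable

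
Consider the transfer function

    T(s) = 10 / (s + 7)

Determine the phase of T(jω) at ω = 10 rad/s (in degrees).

∠T(j10) ≈ -55.01°

At s = j10: numerator = 10, denominator = 7 + j10.
∠T = ∠num − ∠den = 0° − (55.008°) = -55.01°.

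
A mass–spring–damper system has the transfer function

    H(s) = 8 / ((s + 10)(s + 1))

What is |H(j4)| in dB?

|H(j4)|_dB ≈ -14.9 dB

Substitute s = j4: numerator = 8, denominator = -6 + j44.
|H(j4)| = |8| / |-6 + j44| = 8 / 44.407 ≈ 0.1802.
In decibels: 20·log₁₀(0.1802) ≈ -14.9 dB.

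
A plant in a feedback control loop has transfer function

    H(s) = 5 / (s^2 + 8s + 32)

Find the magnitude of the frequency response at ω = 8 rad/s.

|H(j8)| ≈ 0.06988

Substitute s = j8: numerator = 5, denominator = -32 + j64.
|H(j8)| = |5| / |-32 + j64| = 5 / 71.554 ≈ 0.06988.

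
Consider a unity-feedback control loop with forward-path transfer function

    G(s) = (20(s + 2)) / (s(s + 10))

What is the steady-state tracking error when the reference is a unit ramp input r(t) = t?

G(s) has one pole at the origin.
This is a Type 1 system. Kv = lim_{s→0} s·G(s) = 40/10 = 4.
e_ss = 1/Kv = 1/(4) = 1/4 ≈ 0.2500.

e_ss = 0.2500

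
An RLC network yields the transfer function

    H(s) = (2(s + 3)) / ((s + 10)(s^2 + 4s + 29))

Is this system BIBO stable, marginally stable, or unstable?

stable

The poles can be read from the denominator factors: s = -10, -2 + 5j, -2 - 5j.
Since all poles lie strictly in the left half-plane, the system is stable.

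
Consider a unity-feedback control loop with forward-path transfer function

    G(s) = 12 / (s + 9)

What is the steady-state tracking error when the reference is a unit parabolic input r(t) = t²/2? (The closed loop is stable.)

G(s) has no poles at the origin.
This is a Type 0 system; Ka = lim_{s→0} s^2·G(s) = 0, so the steady-state error for a parabola input is infinite.

e_ss = ∞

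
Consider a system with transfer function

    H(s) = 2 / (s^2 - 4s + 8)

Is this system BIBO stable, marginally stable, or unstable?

unstable

The denominator s^2 - 4s + 8 factors as (s^2 - 4s + 8), giving poles at s = 2 + 2j, 2 - 2j.
Since the pole(s) at s = 2 ± 2j lie in the right half-plane, the system is unstable.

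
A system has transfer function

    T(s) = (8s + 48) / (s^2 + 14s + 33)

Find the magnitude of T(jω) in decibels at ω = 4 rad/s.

|T(j4)|_dB ≈ -0.125 dB

Substitute s = j4: numerator = 48 + j32, denominator = 17 + j56.
|T(j4)| = |48 + j32| / |17 + j56| = 57.689 / 58.523 ≈ 0.9857.
In decibels: 20·log₁₀(0.9857) ≈ -0.125 dB.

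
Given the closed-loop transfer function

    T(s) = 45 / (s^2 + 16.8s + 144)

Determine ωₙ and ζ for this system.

ωₙ = 12 rad/s, ζ = 0.7

Compare the denominator to the standard form s^2 + 2ζωₙs + ωₙ².
ωₙ² = 144, so ωₙ = 12 rad/s.
2ζωₙ = 16.8, so ζ = 16.8/(2·12) = 0.7.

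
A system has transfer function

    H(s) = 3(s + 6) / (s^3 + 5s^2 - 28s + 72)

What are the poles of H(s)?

The poles are the roots of the denominator s^3 + 5s^2 - 28s + 72 = 0.
Trying s = -9: the polynomial evaluates to 0, so (s + 9) is a factor.
Dividing out leaves s^2 - 4s + 8 = 0.
The quadratic formula then gives s = 2 ± 2j.

s = 2 ± 2j, -9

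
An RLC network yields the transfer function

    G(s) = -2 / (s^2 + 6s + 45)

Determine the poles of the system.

s = -3 ± 6j

The poles are the roots of the denominator s^2 + 6s + 45 = 0.
Using the quadratic formula: s = (-6 ± √(-144))/2 = -3 ± 6j.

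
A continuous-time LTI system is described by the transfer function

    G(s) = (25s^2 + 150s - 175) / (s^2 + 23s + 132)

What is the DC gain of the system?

Set s = 0: G(0) = (-175) / (132) = -175/132.

G(0) = -175/132 ≈ -1.326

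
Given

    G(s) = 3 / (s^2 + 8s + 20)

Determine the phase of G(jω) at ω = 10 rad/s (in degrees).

At s = j10: numerator = 3, denominator = -80 + j80.
∠G = ∠num − ∠den = 0° − (135°) = -135°.

∠G(j10) ≈ -135°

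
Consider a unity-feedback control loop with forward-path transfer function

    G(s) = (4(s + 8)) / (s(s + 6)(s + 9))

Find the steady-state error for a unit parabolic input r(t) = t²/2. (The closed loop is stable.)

e_ss = ∞

G(s) has one pole at the origin.
This is a Type 1 system; Ka = lim_{s→0} s^2·G(s) = 0, so the steady-state error for a parabola input is infinite.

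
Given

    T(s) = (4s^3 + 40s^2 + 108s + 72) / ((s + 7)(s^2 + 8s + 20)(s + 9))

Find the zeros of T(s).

s = -6, -3, -1

Set the numerator to zero: 4s^3 + 40s^2 + 108s + 72 = 0, i.e. 4·(s^3 + 10s^2 + 27s + 18) = 0.
Factoring: (s + 6)(s + 3)(s + 1) = 0.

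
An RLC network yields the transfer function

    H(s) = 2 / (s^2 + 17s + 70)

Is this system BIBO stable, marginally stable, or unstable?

The denominator s^2 + 17s + 70 factors as (s + 10)(s + 7), giving poles at s = -10, -7.
Since all poles lie strictly in the left half-plane, the system is stable.

stable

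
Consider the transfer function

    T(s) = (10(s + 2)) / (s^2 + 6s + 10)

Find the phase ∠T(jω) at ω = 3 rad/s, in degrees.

∠T(j3) ≈ -30.51°

At s = j3: numerator = 20 + j30, denominator = 1 + j18.
∠T = ∠num − ∠den = 56.310° − (86.820°) = -30.51°.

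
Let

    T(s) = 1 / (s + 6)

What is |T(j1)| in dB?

|T(j1)|_dB ≈ -15.7 dB

Substitute s = j1: numerator = 1, denominator = 6 + j1.
|T(j1)| = |1| / |6 + j1| = 1 / 6.0828 ≈ 0.1644.
In decibels: 20·log₁₀(0.1644) ≈ -15.7 dB.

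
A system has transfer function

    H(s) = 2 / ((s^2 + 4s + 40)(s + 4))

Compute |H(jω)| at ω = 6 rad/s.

Substitute s = j6: numerator = 2, denominator = -128 + j120.
|H(j6)| = |2| / |-128 + j120| = 2 / 175.45 ≈ 0.01140.

|H(j6)| ≈ 0.01140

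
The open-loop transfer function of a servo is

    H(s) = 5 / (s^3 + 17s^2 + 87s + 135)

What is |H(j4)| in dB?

Substitute s = j4: numerator = 5, denominator = -137 + j284.
|H(j4)| = |5| / |-137 + j284| = 5 / 315.32 ≈ 0.01586.
In decibels: 20·log₁₀(0.01586) ≈ -36.0 dB.

|H(j4)|_dB ≈ -36.0 dB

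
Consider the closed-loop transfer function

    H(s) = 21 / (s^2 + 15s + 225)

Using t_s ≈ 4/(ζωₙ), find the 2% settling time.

t_s ≈ 0.5333 s

Comparing s^2 + 15s + 225 to s^2 + 2ζωₙs + ωₙ²: ωₙ = 15 rad/s and ζ = 15/(2·15) = 0.5.
ζωₙ = 15/2 = 7.5, so t_s ≈ 4/(ζωₙ) = 4/7.5 ≈ 0.5333 s.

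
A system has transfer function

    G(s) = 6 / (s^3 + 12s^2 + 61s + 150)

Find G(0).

G(0) = 1/25 ≈ 0.04000

Set s = 0: G(0) = (6) / (150) = 1/25.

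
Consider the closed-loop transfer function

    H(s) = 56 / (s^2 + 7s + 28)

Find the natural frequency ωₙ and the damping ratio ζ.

ωₙ ≈ 5.292 rad/s, ζ ≈ 0.6614

Compare the denominator to the standard form s^2 + 2ζωₙs + ωₙ².
ωₙ² = 28, so ωₙ = √28 ≈ 5.292 rad/s.
2ζωₙ = 7, so ζ = 7/(2·√28) ≈ 0.6614.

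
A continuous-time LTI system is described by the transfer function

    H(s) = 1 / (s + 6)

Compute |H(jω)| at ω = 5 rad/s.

Substitute s = j5: numerator = 1, denominator = 6 + j5.
|H(j5)| = |1| / |6 + j5| = 1 / 7.8102 ≈ 0.1280.

|H(j5)| ≈ 0.1280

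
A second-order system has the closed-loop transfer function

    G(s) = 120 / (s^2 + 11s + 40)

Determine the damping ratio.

Compare the denominator to the standard form s^2 + 2ζωₙs + ωₙ².
ωₙ² = 40, so ωₙ = √40 ≈ 6.325 rad/s.
2ζωₙ = 11, so ζ = 11/(2·√40) ≈ 0.8696.
With ζ = 0.8696 the response is underdamped.

ζ ≈ 0.8696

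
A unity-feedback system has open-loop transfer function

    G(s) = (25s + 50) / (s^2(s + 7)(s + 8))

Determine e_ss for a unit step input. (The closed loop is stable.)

G(s) has 2 poles at the origin.
This is a Type 2 system; for a step input the steady-state error is zero.

e_ss = 0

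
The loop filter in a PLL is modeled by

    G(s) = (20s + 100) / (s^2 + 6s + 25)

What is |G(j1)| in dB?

Substitute s = j1: numerator = 100 + j20, denominator = 24 + j6.
|G(j1)| = |100 + j20| / |24 + j6| = 101.98 / 24.739 ≈ 4.122.
In decibels: 20·log₁₀(4.122) ≈ 12.3 dB.

|G(j1)|_dB ≈ 12.3 dB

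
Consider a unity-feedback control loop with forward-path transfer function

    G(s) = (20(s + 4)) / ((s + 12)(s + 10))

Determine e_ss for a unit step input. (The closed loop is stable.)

G(s) has no poles at the origin.
This is a Type 0 system. Kp = lim_{s→0} G(s) = 80/120 = 2/3.
e_ss = 1/(1 + Kp) = 1/(1 + 2/3) = 3/5 ≈ 0.6000.

e_ss = 0.6000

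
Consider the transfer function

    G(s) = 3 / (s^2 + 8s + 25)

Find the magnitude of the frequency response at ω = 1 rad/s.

|G(j1)| ≈ 0.1186

Substitute s = j1: numerator = 3, denominator = 24 + j8.
|G(j1)| = |3| / |24 + j8| = 3 / 25.298 ≈ 0.1186.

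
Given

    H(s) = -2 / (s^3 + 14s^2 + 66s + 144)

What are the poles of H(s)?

The poles are the roots of the denominator s^3 + 14s^2 + 66s + 144 = 0.
Trying s = -8: the polynomial evaluates to 0, so (s + 8) is a factor.
Dividing out leaves s^2 + 6s + 18 = 0.
The quadratic formula then gives s = -3 ± 3j.

s = -3 + 3j, -3 - 3j, -8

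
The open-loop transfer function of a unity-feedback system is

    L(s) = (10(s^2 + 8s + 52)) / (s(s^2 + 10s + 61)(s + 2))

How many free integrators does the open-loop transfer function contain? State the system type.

Type 1

The denominator has 1 factor of s at the origin (free integrator), so this is a Type 1 system.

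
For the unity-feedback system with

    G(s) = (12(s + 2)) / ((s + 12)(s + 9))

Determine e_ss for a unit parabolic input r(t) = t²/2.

G(s) has no poles at the origin.
This is a Type 0 system; Ka = lim_{s→0} s^2·G(s) = 0, so the steady-state error for a parabola input is infinite.

e_ss = ∞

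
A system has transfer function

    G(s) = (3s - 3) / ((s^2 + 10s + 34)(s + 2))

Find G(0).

G(0) = -3/68 ≈ -0.04412

Set s = 0: G(0) = (-3) / (68) = -3/68.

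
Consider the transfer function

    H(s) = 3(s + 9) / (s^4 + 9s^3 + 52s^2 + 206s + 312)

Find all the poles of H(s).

The poles are the roots of the denominator s^4 + 9s^3 + 52s^2 + 206s + 312 = 0.
Trying s = -4: the polynomial evaluates to 0, so (s + 4) is a factor.
Dividing out leaves s^3 + 5s^2 + 32s + 78 = 0.
This factors further as (s^2 + 2s + 26)(s + 3) = 0.

s = -1 ± 5j, -4, -3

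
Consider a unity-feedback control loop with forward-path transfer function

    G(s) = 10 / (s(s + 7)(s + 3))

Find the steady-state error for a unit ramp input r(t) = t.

G(s) has one pole at the origin.
This is a Type 1 system. Kv = lim_{s→0} s·G(s) = 10/21.
e_ss = 1/Kv = 1/(10/21) = 21/10 ≈ 2.100.

e_ss = 2.100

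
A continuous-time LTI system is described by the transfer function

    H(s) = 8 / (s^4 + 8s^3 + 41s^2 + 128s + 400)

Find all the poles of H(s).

s = 4j, -4j, -4 + 3j, -4 - 3j

The poles are the roots of the denominator s^4 + 8s^3 + 41s^2 + 128s + 400 = 0.
No real roots exist; factor into two real quadratics: (s^2 + 16)(s^2 + 8s + 25) = 0.
Each quadratic gives a conjugate pair via the quadratic formula.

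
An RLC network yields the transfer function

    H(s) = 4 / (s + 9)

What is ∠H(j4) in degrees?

At s = j4: numerator = 4, denominator = 9 + j4.
∠H = ∠num − ∠den = 0° − (23.962°) = -23.96°.

∠H(j4) ≈ -23.96°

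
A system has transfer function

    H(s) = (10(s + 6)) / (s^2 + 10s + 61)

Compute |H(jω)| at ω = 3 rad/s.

Substitute s = j3: numerator = 60 + j30, denominator = 52 + j30.
|H(j3)| = |60 + j30| / |52 + j30| = 67.082 / 60.033 ≈ 1.117.

|H(j3)| ≈ 1.117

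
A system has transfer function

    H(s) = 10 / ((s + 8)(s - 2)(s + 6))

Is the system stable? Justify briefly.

unstable

The poles can be read from the denominator factors: s = -8, 2, -6.
Since the pole(s) at s = 2 lie in the right half-plane, the system is unstable.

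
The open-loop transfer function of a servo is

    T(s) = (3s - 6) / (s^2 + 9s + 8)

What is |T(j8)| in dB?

|T(j8)|_dB ≈ -11.3 dB

Substitute s = j8: numerator = -6 + j24, denominator = -56 + j72.
|T(j8)| = |-6 + j24| / |-56 + j72| = 24.739 / 91.214 ≈ 0.2712.
In decibels: 20·log₁₀(0.2712) ≈ -11.3 dB.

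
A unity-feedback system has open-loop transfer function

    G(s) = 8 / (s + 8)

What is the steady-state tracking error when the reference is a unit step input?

e_ss = 0.5000

G(s) has no poles at the origin.
This is a Type 0 system. Kp = lim_{s→0} G(s) = 8/8 = 1.
e_ss = 1/(1 + Kp) = 1/(1 + 1) = 1/2 ≈ 0.5000.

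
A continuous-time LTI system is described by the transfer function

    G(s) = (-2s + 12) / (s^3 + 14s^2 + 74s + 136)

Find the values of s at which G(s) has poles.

s = -5 ± 3j, -4

The poles are the roots of the denominator s^3 + 14s^2 + 74s + 136 = 0.
Trying s = -4: the polynomial evaluates to 0, so (s + 4) is a factor.
Dividing out leaves s^2 + 10s + 34 = 0.
The quadratic formula then gives s = -5 ± 3j.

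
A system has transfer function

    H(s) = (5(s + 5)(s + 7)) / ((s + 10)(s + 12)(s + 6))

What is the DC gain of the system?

At s = 0 each factor (s + a) contributes a and each (s^2 + bs + c) contributes c.
H(0) = 5·(5) · (7) / ((10) · (12) · (6)) = 175/720 = 35/144.

H(0) = 35/144 ≈ 0.2431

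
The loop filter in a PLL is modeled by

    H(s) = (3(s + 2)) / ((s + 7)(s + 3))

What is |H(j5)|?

|H(j5)| ≈ 0.3221

Substitute s = j5: numerator = 6 + j15, denominator = -4 + j50.
|H(j5)| = |6 + j15| / |-4 + j50| = 16.155 / 50.160 ≈ 0.3221.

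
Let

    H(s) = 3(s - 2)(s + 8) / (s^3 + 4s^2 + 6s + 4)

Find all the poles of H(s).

The poles are the roots of the denominator s^3 + 4s^2 + 6s + 4 = 0.
Trying s = -2: the polynomial evaluates to 0, so (s + 2) is a factor.
Dividing out leaves s^2 + 2s + 2 = 0.
The quadratic formula then gives s = -1 ± 1j.

s = -1 + j, -1 - j, -2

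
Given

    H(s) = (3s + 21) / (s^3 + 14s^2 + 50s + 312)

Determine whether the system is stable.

The denominator s^3 + 14s^2 + 50s + 312 factors as (s + 12)(s^2 + 2s + 26), giving poles at s = -12, -1 ± 5j.
Since all poles lie strictly in the left half-plane, the system is stable.

stable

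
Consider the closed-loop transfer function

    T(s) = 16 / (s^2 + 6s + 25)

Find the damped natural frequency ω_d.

ω_d = 4 rad/s

Comparing s^2 + 6s + 25 to s^2 + 2ζωₙs + ωₙ²: ωₙ = 5 rad/s and ζ = 6/(2·5) = 0.6.
ζωₙ = 6/2 = 3, so ω_d = ωₙ√(1−ζ²) = √(ωₙ² − (ζωₙ)²) = √(25 − 3²) = √16 = 4 rad/s.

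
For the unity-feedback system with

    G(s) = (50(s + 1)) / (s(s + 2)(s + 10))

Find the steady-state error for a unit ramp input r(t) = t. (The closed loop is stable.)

e_ss = 0.4000

G(s) has one pole at the origin.
This is a Type 1 system. Kv = lim_{s→0} s·G(s) = 50/20 = 5/2.
e_ss = 1/Kv = 1/(5/2) = 2/5 ≈ 0.4000.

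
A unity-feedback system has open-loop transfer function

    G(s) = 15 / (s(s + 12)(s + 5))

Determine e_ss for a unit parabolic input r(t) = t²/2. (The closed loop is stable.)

e_ss = ∞

G(s) has one pole at the origin.
This is a Type 1 system; Ka = lim_{s→0} s^2·G(s) = 0, so the steady-state error for a parabola input is infinite.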